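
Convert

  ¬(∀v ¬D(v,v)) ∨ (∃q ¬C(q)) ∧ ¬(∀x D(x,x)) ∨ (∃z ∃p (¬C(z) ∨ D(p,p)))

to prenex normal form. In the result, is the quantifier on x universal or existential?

existential

Drive negations inward (¬∀x A ≡ ∃x ¬A, ¬∃x A ≡ ∀x ¬A, De Morgan for ∧/∨):
  (∃v D(v,v)) ∨ (∃q ¬C(q)) ∧ (∃x ¬D(x,x)) ∨ (∃z ∃p (¬C(z) ∨ D(p,p)))
All bound variables are already distinct, so no renaming is needed.
Pull the quantifiers to the front (each side's bound variable is not free in the other side):
  ∃v ∃q ∃x ∃z ∃p (D(v,v) ∨ ¬C(q) ∧ ¬D(x,x) ∨ ¬C(z) ∨ D(p,p))
The quantifier ∀x sits under an odd number of negations, so it flips to ∃x.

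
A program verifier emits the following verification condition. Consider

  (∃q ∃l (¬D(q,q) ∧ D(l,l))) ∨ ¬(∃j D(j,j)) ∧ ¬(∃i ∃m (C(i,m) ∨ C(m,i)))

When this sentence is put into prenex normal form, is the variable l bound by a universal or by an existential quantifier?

existential

Push ¬ through the quantifiers and connectives to reach negation normal form:
  (∃q ∃l (¬D(q,q) ∧ D(l,l))) ∨ (∀j ¬D(j,j)) ∧ (∀i ∀m (¬C(i,m) ∧ ¬C(m,i)))
All bound variables are already distinct, so no renaming is needed.
Finally move all quantifiers to the prefix:
  ∃q ∃l ∀j ∀i ∀m (¬D(q,q) ∧ D(l,l) ∨ ¬D(j,j) ∧ ¬C(i,m) ∧ ¬C(m,i))
The quantifier ∃l sits under an even number of negations, so it remains existential.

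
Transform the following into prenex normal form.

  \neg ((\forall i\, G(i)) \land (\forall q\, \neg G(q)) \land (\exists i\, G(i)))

\exists i\, \exists q\, \forall v1\, (\neg G(i) \lor G(q) \lor \neg G(v1))

Push ¬ through the quantifiers and connectives to reach negation normal form:
  (\exists i\, \neg G(i)) \lor (\exists q\, G(q)) \lor (\forall i\, \neg G(i))
Standardize variables apart so no two quantifiers bind the same name: i↦v1.
  (\exists i\, \neg G(i)) \lor (\exists q\, G(q)) \lor (\forall v1\, \neg G(v1))
Finally move all quantifiers to the prefix:
  \exists i\, \exists q\, \forall v1\, (\neg G(i) \lor G(q) \lor \neg G(v1))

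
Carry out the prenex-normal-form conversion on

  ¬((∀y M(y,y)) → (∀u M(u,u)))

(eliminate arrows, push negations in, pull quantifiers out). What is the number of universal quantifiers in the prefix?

1

Rewrite implications/biconditionals: A → B as ¬A ∨ B.
  ¬(¬(∀y M(y,y)) ∨ (∀u M(u,u)))
Move each ¬ inward, flipping quantifiers it crosses:
  (∀y M(y,y)) ∧ (∃u ¬M(u,u))
All bound variables are already distinct, so no renaming is needed.
Pull the quantifiers to the front (each side's bound variable is not free in the other side):
  ∀y ∃u (M(y,y) ∧ ¬M(u,u))
The prefix is ∀y ∃u: 1 universal, 1 existential.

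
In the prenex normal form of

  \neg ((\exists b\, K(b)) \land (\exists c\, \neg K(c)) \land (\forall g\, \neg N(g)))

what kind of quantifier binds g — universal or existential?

Move each ¬ inward, flipping quantifiers it crosses:
  (\forall b\, \neg K(b)) \lor (\forall c\, K(c)) \lor (\exists g\, N(g))
All bound variables are already distinct, so no renaming is needed.
Extract every quantifier outward, since the variables are now distinct and don't occur free across branches:
  \forall b\, \forall c\, \exists g\, (\neg K(b) \lor K(c) \lor N(g))
The quantifier \forall g sits under an odd number of negations, so it flips to \exists g.

existential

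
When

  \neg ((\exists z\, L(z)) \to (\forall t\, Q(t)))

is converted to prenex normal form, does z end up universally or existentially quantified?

existential

Eliminate → and ↔ using ¬ and ∨.
  \neg (\neg (\exists z\, L(z)) \lor (\forall t\, Q(t)))
Move each ¬ inward, flipping quantifiers it crosses:
  (\exists z\, L(z)) \land (\exists t\, \neg Q(t))
Extract every quantifier outward, since the variables are now distinct and don't occur free across branches:
  \exists z\, \exists t\, (L(z) \land \neg Q(t))
The quantifier \exists z sits under an even number of negations (counting the antecedent side of each →), so it remains existential.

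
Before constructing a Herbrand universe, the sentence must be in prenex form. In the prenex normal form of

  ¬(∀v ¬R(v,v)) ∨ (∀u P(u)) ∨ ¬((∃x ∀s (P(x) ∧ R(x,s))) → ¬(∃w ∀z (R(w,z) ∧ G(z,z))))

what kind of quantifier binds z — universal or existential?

universal

Rewrite implications/biconditionals: A → B as ¬A ∨ B.
  ¬(∀v ¬R(v,v)) ∨ (∀u P(u)) ∨ ¬(¬(∃x ∀s (P(x) ∧ R(x,s))) ∨ ¬(∃w ∀z (R(w,z) ∧ G(z,z))))
Move each ¬ inward, flipping quantifiers it crosses:
  (∃v R(v,v)) ∨ (∀u P(u)) ∨ (∃x ∀s (P(x) ∧ R(x,s))) ∧ (∃w ∀z (R(w,z) ∧ G(z,z)))
All bound variables are already distinct, so no renaming is needed.
Finally move all quantifiers to the prefix:
  ∃v ∀u ∃x ∀s ∃w ∀z (R(v,v) ∨ P(u) ∨ P(x) ∧ R(x,s) ∧ R(w,z) ∧ G(z,z))
The quantifier ∀z sits under an even number of negations (counting the antecedent side of each →), so it remains universal.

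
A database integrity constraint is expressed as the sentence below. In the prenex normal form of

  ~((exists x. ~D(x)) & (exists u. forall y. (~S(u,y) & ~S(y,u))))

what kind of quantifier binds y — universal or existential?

existential

Push ¬ through the quantifiers and connectives to reach negation normal form:
  (forall x. D(x)) | (forall u. exists y. (S(u,y) | S(y,u)))
All bound variables are already distinct, so no renaming is needed.
Extract every quantifier outward, since the variables are now distinct and don't occur free across branches:
  forall x. forall u. exists y. (D(x) | S(u,y) | S(y,u))
The quantifier forall y sits under an odd number of negations, so it flips to exists y.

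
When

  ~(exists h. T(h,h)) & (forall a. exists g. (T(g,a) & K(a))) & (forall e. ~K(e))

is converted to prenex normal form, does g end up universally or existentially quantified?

existential

Drive negations inward (¬∀x A ≡ ∃x ¬A, ¬∃x A ≡ ∀x ¬A, De Morgan for ∧/∨):
  (forall h. ~T(h,h)) & (forall a. exists g. (T(g,a) & K(a))) & (forall e. ~K(e))
All bound variables are already distinct, so no renaming is needed.
Pull the quantifiers to the front (each side's bound variable is not free in the other side):
  forall h. forall a. exists g. forall e. (~T(h,h) & T(g,a) & K(a) & ~K(e))
The quantifier exists g sits under an even number of negations, so it remains existential.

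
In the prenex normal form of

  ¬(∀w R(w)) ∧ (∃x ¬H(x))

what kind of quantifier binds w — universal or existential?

Push ¬ through the quantifiers and connectives to reach negation normal form:
  (∃w ¬R(w)) ∧ (∃x ¬H(x))
All bound variables are already distinct, so no renaming is needed.
Pull the quantifiers to the front (each side's bound variable is not free in the other side):
  ∃w ∃x (¬R(w) ∧ ¬H(x))
The quantifier ∀w sits under an odd number of negations, so it flips to ∃w.

existential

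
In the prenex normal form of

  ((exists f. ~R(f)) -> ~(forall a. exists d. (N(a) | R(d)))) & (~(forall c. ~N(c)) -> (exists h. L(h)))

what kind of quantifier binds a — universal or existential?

Eliminate → and ↔ using ¬ and ∨.
  (~(exists f. ~R(f)) | ~(forall a. exists d. (N(a) | R(d)))) & (~~(forall c. ~N(c)) | (exists h. L(h)))
Drive negations inward (¬∀x A ≡ ∃x ¬A, ¬∃x A ≡ ∀x ¬A, De Morgan for ∧/∨):
  ((forall f. R(f)) | (exists a. forall d. (~N(a) & ~R(d)))) & ((forall c. ~N(c)) | (exists h. L(h)))
All bound variables are already distinct, so no renaming is needed.
Extract every quantifier outward, since the variables are now distinct and don't occur free across branches:
  forall f. exists a. forall d. forall c. exists h. ((R(f) | ~N(a) & ~R(d)) & (~N(c) | L(h)))
The quantifier forall a sits under an odd number of negations (counting the antecedent side of each →), so it flips to exists a.

existential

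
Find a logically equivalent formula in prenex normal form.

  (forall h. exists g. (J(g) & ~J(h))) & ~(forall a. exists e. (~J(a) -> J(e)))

First replace A → B with ¬A ∨ B.
  (forall h. exists g. (J(g) & ~J(h))) & ~(forall a. exists e. (~~J(a) | J(e)))
Drive negations inward (¬∀x A ≡ ∃x ¬A, ¬∃x A ≡ ∀x ¬A, De Morgan for ∧/∨):
  (forall h. exists g. (J(g) & ~J(h))) & (exists a. forall e. (~J(a) & ~J(e)))
All bound variables are already distinct, so no renaming is needed.
Finally move all quantifiers to the prefix:
  forall h. exists g. exists a. forall e. (J(g) & ~J(h) & ~J(a) & ~J(e))

forall h. exists g. exists a. forall e. (J(g) & ~J(h) & ~J(a) & ~J(e))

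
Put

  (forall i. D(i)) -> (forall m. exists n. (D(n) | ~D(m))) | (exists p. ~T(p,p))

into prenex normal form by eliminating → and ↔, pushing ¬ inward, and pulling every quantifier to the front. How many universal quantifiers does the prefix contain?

1

Eliminate → and ↔ using ¬ and ∨.
  ~(forall i. D(i)) | (forall m. exists n. (D(n) | ~D(m))) | (exists p. ~T(p,p))
Push ¬ through the quantifiers and connectives to reach negation normal form:
  (exists i. ~D(i)) | (forall m. exists n. (D(n) | ~D(m))) | (exists p. ~T(p,p))
All bound variables are already distinct, so no renaming is needed.
Finally move all quantifiers to the prefix:
  exists i. forall m. exists n. exists p. (~D(i) | D(n) | ~D(m) | ~T(p,p))
The prefix is exists i forall m exists n exists p: 1 universal, 3 existential.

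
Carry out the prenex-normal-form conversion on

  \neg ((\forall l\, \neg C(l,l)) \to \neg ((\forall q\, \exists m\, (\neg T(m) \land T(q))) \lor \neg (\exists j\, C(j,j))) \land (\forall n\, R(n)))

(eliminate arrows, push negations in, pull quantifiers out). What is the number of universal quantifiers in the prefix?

First replace A → B with ¬A ∨ B.
  \neg (\neg (\forall l\, \neg C(l,l)) \lor \neg ((\forall q\, \exists m\, (\neg T(m) \land T(q))) \lor \neg (\exists j\, C(j,j))) \land (\forall n\, R(n)))
Drive negations inward (¬∀x A ≡ ∃x ¬A, ¬∃x A ≡ ∀x ¬A, De Morgan for ∧/∨):
  (\forall l\, \neg C(l,l)) \land ((\forall q\, \exists m\, (\neg T(m) \land T(q))) \lor (\forall j\, \neg C(j,j)) \lor (\exists n\, \neg R(n)))
All bound variables are already distinct, so no renaming is needed.
Extract every quantifier outward, since the variables are now distinct and don't occur free across branches:
  \forall l\, \forall q\, \exists m\, \forall j\, \exists n\, (\neg C(l,l) \land (\neg T(m) \land T(q) \lor \neg C(j,j) \lor \neg R(n)))
The prefix is \forall l \forall q \exists m \forall j \exists n: 3 universal, 2 existential.

3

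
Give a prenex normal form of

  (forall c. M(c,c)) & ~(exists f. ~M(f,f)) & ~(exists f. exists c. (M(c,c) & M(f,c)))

Move each ¬ inward, flipping quantifiers it crosses:
  (forall c. M(c,c)) & (forall f. M(f,f)) & (forall f. forall c. (~M(c,c) | ~M(f,c)))
Give each quantifier a distinct variable: f↦x1, c↦b.
  (forall c. M(c,c)) & (forall f. M(f,f)) & (forall x1. forall b. (~M(b,b) | ~M(x1,b)))
Extract every quantifier outward, since the variables are now distinct and don't occur free across branches:
  forall c. forall f. forall x1. forall b. (M(c,c) & M(f,f) & (~M(b,b) | ~M(x1,b)))

forall c. forall f. forall x1. forall b. (M(c,c) & M(f,f) & (~M(b,b) | ~M(x1,b)))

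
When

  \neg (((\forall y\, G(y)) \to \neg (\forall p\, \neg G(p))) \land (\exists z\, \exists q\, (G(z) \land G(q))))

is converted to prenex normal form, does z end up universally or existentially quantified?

First replace A → B with ¬A ∨ B.
  \neg ((\neg (\forall y\, G(y)) \lor \neg (\forall p\, \neg G(p))) \land (\exists z\, \exists q\, (G(z) \land G(q))))
Drive negations inward (¬∀x A ≡ ∃x ¬A, ¬∃x A ≡ ∀x ¬A, De Morgan for ∧/∨):
  (\forall y\, G(y)) \land (\forall p\, \neg G(p)) \lor (\forall z\, \forall q\, (\neg G(z) \lor \neg G(q)))
Extract every quantifier outward, since the variables are now distinct and don't occur free across branches:
  \forall y\, \forall p\, \forall z\, \forall q\, (G(y) \land \neg G(p) \lor \neg G(z) \lor \neg G(q))
The quantifier \exists z sits under an odd number of negations (counting the antecedent side of each →), so it flips to \forall z.

universal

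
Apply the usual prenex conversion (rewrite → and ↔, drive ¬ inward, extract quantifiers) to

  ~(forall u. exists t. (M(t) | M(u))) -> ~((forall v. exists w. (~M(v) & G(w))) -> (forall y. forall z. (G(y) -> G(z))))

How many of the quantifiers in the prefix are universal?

First replace A → B with ¬A ∨ B.
  ~~(forall u. exists t. (M(t) | M(u))) | ~(~(forall v. exists w. (~M(v) & G(w))) | (forall y. forall z. (~G(y) | G(z))))
Move each ¬ inward, flipping quantifiers it crosses:
  (forall u. exists t. (M(t) | M(u))) | (forall v. exists w. (~M(v) & G(w))) & (exists y. exists z. (G(y) & ~G(z)))
Finally move all quantifiers to the prefix:
  forall u. exists t. forall v. exists w. exists y. exists z. (M(t) | M(u) | ~M(v) & G(w) & G(y) & ~G(z))
The prefix is forall u exists t forall v exists w exists y exists z: 2 universal, 4 existential.

2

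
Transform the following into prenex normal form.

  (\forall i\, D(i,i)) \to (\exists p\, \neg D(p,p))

\exists i\, \exists p\, (\neg D(i,i) \lor \neg D(p,p))

Eliminate → and ↔ using ¬ and ∨.
  \neg (\forall i\, D(i,i)) \lor (\exists p\, \neg D(p,p))
Push ¬ through the quantifiers and connectives to reach negation normal form:
  (\exists i\, \neg D(i,i)) \lor (\exists p\, \neg D(p,p))
All bound variables are already distinct, so no renaming is needed.
Pull the quantifiers to the front (each side's bound variable is not free in the other side):
  \exists i\, \exists p\, (\neg D(i,i) \lor \neg D(p,p))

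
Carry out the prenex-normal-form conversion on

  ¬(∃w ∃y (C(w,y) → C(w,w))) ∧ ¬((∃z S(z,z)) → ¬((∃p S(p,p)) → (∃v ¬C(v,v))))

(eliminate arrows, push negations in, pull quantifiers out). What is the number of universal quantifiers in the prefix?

3

Eliminate → and ↔ using ¬ and ∨.
  ¬(∃w ∃y (¬C(w,y) ∨ C(w,w))) ∧ ¬(¬(∃z S(z,z)) ∨ ¬(¬(∃p S(p,p)) ∨ (∃v ¬C(v,v))))
Move each ¬ inward, flipping quantifiers it crosses:
  (∀w ∀y (C(w,y) ∧ ¬C(w,w))) ∧ (∃z S(z,z)) ∧ ((∀p ¬S(p,p)) ∨ (∃v ¬C(v,v)))
Extract every quantifier outward, since the variables are now distinct and don't occur free across branches:
  ∀w ∀y ∃z ∀p ∃v (C(w,y) ∧ ¬C(w,w) ∧ S(z,z) ∧ (¬S(p,p) ∨ ¬C(v,v)))
The prefix is ∀w ∀y ∃z ∀p ∃v: 3 universal, 2 existential.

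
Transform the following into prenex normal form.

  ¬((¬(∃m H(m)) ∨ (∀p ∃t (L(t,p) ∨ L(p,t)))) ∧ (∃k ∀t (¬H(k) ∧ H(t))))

Move each ¬ inward, flipping quantifiers it crosses:
  (∃m H(m)) ∧ (∃p ∀t (¬L(t,p) ∧ ¬L(p,t))) ∨ (∀k ∃t (H(k) ∨ ¬H(t)))
Standardize variables apart so no two quantifiers bind the same name: t↦v1.
  (∃m H(m)) ∧ (∃p ∀t (¬L(t,p) ∧ ¬L(p,t))) ∨ (∀k ∃v1 (H(k) ∨ ¬H(v1)))
Extract every quantifier outward, since the variables are now distinct and don't occur free across branches:
  ∃m ∃p ∀t ∀k ∃v1 (H(m) ∧ ¬L(t,p) ∧ ¬L(p,t) ∨ H(k) ∨ ¬H(v1))

∃m ∃p ∀t ∀k ∃v1 (H(m) ∧ ¬L(t,p) ∧ ¬L(p,t) ∨ H(k) ∨ ¬H(v1))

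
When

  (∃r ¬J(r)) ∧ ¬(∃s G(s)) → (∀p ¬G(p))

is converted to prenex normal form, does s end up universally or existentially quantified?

existential

Eliminate → and ↔ using ¬ and ∨.
  ¬((∃r ¬J(r)) ∧ ¬(∃s G(s))) ∨ (∀p ¬G(p))
Drive negations inward (¬∀x A ≡ ∃x ¬A, ¬∃x A ≡ ∀x ¬A, De Morgan for ∧/∨):
  (∀r J(r)) ∨ (∃s G(s)) ∨ (∀p ¬G(p))
Extract every quantifier outward, since the variables are now distinct and don't occur free across branches:
  ∀r ∃s ∀p (J(r) ∨ G(s) ∨ ¬G(p))
The quantifier ∃s sits under an even number of negations (counting the antecedent side of each →), so it remains existential.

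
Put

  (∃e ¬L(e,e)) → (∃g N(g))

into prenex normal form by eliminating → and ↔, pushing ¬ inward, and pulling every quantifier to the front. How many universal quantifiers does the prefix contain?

1

Eliminate → and ↔ using ¬ and ∨.
  ¬(∃e ¬L(e,e)) ∨ (∃g N(g))
Push ¬ through the quantifiers and connectives to reach negation normal form:
  (∀e L(e,e)) ∨ (∃g N(g))
All bound variables are already distinct, so no renaming is needed.
Extract every quantifier outward, since the variables are now distinct and don't occur free across branches:
  ∀e ∃g (L(e,e) ∨ N(g))
The prefix is ∀e ∃g: 1 universal, 1 existential.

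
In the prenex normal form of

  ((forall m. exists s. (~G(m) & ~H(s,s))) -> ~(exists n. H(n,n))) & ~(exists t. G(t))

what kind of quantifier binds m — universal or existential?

First replace A → B with ¬A ∨ B.
  (~(forall m. exists s. (~G(m) & ~H(s,s))) | ~(exists n. H(n,n))) & ~(exists t. G(t))
Move each ¬ inward, flipping quantifiers it crosses:
  ((exists m. forall s. (G(m) | H(s,s))) | (forall n. ~H(n,n))) & (forall t. ~G(t))
All bound variables are already distinct, so no renaming is needed.
Finally move all quantifiers to the prefix:
  exists m. forall s. forall n. forall t. ((G(m) | H(s,s) | ~H(n,n)) & ~G(t))
The quantifier forall m sits under an odd number of negations (counting the antecedent side of each →), so it flips to exists m.

existential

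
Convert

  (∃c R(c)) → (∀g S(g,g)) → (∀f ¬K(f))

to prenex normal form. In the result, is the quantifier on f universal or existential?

universal

Rewrite implications/biconditionals: A → B as ¬A ∨ B.
  ¬(∃c R(c)) ∨ ¬(∀g S(g,g)) ∨ (∀f ¬K(f))
Drive negations inward (¬∀x A ≡ ∃x ¬A, ¬∃x A ≡ ∀x ¬A, De Morgan for ∧/∨):
  (∀c ¬R(c)) ∨ (∃g ¬S(g,g)) ∨ (∀f ¬K(f))
All bound variables are already distinct, so no renaming is needed.
Extract every quantifier outward, since the variables are now distinct and don't occur free across branches:
  ∀c ∃g ∀f (¬R(c) ∨ ¬S(g,g) ∨ ¬K(f))
The quantifier ∀f sits under an even number of negations (counting the antecedent side of each →), so it remains universal.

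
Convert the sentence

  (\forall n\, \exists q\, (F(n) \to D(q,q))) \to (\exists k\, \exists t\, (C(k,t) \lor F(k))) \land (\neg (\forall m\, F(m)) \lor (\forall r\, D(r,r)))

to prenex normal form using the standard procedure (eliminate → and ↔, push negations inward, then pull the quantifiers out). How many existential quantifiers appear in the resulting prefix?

Rewrite implications/biconditionals: A → B as ¬A ∨ B.
  \neg (\forall n\, \exists q\, (\neg F(n) \lor D(q,q))) \lor (\exists k\, \exists t\, (C(k,t) \lor F(k))) \land (\neg (\forall m\, F(m)) \lor (\forall r\, D(r,r)))
Drive negations inward (¬∀x A ≡ ∃x ¬A, ¬∃x A ≡ ∀x ¬A, De Morgan for ∧/∨):
  (\exists n\, \forall q\, (F(n) \land \neg D(q,q))) \lor (\exists k\, \exists t\, (C(k,t) \lor F(k))) \land ((\exists m\, \neg F(m)) \lor (\forall r\, D(r,r)))
All bound variables are already distinct, so no renaming is needed.
Finally move all quantifiers to the prefix:
  \exists n\, \forall q\, \exists k\, \exists t\, \exists m\, \forall r\, (F(n) \land \neg D(q,q) \lor (C(k,t) \lor F(k)) \land (\neg F(m) \lor D(r,r)))
The prefix is \exists n \forall q \exists k \exists t \exists m \forall r: 2 universal, 4 existential.

4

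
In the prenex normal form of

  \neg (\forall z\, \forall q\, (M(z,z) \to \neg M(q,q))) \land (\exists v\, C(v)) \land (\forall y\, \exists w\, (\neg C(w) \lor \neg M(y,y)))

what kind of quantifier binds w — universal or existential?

First replace A → B with ¬A ∨ B.
  \neg (\forall z\, \forall q\, (\neg M(z,z) \lor \neg M(q,q))) \land (\exists v\, C(v)) \land (\forall y\, \exists w\, (\neg C(w) \lor \neg M(y,y)))
Drive negations inward (¬∀x A ≡ ∃x ¬A, ¬∃x A ≡ ∀x ¬A, De Morgan for ∧/∨):
  (\exists z\, \exists q\, (M(z,z) \land M(q,q))) \land (\exists v\, C(v)) \land (\forall y\, \exists w\, (\neg C(w) \lor \neg M(y,y)))
All bound variables are already distinct, so no renaming is needed.
Pull the quantifiers to the front (each side's bound variable is not free in the other side):
  \exists z\, \exists q\, \exists v\, \forall y\, \exists w\, (M(z,z) \land M(q,q) \land C(v) \land (\neg C(w) \lor \neg M(y,y)))
The quantifier \exists w sits under an even number of negations (counting the antecedent side of each →), so it remains existential.

existential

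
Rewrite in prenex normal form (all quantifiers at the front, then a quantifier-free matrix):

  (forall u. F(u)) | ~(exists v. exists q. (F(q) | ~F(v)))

Push ¬ through the quantifiers and connectives to reach negation normal form:
  (forall u. F(u)) | (forall v. forall q. (~F(q) & F(v)))
All bound variables are already distinct, so no renaming is needed.
Pull the quantifiers to the front (each side's bound variable is not free in the other side):
  forall u. forall v. forall q. (F(u) | ~F(q) & F(v))

forall u. forall v. forall q. (F(u) | ~F(q) & F(v))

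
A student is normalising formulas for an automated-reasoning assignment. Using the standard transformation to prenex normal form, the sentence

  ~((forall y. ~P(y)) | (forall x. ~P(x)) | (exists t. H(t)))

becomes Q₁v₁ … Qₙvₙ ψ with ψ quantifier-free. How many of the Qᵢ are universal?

1

Move each ¬ inward, flipping quantifiers it crosses:
  (exists y. P(y)) & (exists x. P(x)) & (forall t. ~H(t))
All bound variables are already distinct, so no renaming is needed.
Finally move all quantifiers to the prefix:
  exists y. exists x. forall t. (P(y) & P(x) & ~H(t))
The prefix is exists y exists x forall t: 1 universal, 2 existential.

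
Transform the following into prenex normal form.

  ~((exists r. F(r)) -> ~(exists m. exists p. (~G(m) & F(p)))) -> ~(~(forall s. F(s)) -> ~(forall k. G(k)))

Rewrite implications/biconditionals: A → B as ¬A ∨ B.
  ~~(~(exists r. F(r)) | ~(exists m. exists p. (~G(m) & F(p)))) | ~(~~(forall s. F(s)) | ~(forall k. G(k)))
Move each ¬ inward, flipping quantifiers it crosses:
  (forall r. ~F(r)) | (forall m. forall p. (G(m) | ~F(p))) | (exists s. ~F(s)) & (forall k. G(k))
All bound variables are already distinct, so no renaming is needed.
Extract every quantifier outward, since the variables are now distinct and don't occur free across branches:
  forall r. forall m. forall p. exists s. forall k. (~F(r) | G(m) | ~F(p) | ~F(s) & G(k))

forall r. forall m. forall p. exists s. forall k. (~F(r) | G(m) | ~F(p) | ~F(s) & G(k))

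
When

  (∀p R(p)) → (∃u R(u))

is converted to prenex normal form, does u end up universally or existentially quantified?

existential

First replace A → B with ¬A ∨ B.
  ¬(∀p R(p)) ∨ (∃u R(u))
Drive negations inward (¬∀x A ≡ ∃x ¬A, ¬∃x A ≡ ∀x ¬A, De Morgan for ∧/∨):
  (∃p ¬R(p)) ∨ (∃u R(u))
All bound variables are already distinct, so no renaming is needed.
Finally move all quantifiers to the prefix:
  ∃p ∃u (¬R(p) ∨ R(u))
The quantifier ∃u sits under an even number of negations (counting the antecedent side of each →), so it remains existential.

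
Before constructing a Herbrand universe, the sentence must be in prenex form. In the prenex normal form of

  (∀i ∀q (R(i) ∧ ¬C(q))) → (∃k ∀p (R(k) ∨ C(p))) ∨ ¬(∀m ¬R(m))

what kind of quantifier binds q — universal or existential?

Rewrite implications/biconditionals: A → B as ¬A ∨ B.
  ¬(∀i ∀q (R(i) ∧ ¬C(q))) ∨ (∃k ∀p (R(k) ∨ C(p))) ∨ ¬(∀m ¬R(m))
Drive negations inward (¬∀x A ≡ ∃x ¬A, ¬∃x A ≡ ∀x ¬A, De Morgan for ∧/∨):
  (∃i ∃q (¬R(i) ∨ C(q))) ∨ (∃k ∀p (R(k) ∨ C(p))) ∨ (∃m R(m))
All bound variables are already distinct, so no renaming is needed.
Extract every quantifier outward, since the variables are now distinct and don't occur free across branches:
  ∃i ∃q ∃k ∀p ∃m (¬R(i) ∨ C(q) ∨ R(k) ∨ C(p) ∨ R(m))
The quantifier ∀q sits under an odd number of negations (counting the antecedent side of each →), so it flips to ∃q.

existential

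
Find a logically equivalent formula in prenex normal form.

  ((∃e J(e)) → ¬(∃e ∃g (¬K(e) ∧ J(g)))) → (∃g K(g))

Rewrite implications/biconditionals: A → B as ¬A ∨ B.
  ¬(¬(∃e J(e)) ∨ ¬(∃e ∃g (¬K(e) ∧ J(g)))) ∨ (∃g K(g))
Drive negations inward (¬∀x A ≡ ∃x ¬A, ¬∃x A ≡ ∀x ¬A, De Morgan for ∧/∨):
  (∃e J(e)) ∧ (∃e ∃g (¬K(e) ∧ J(g))) ∨ (∃g K(g))
Give each quantifier a distinct variable: e↦b, g↦p.
  (∃e J(e)) ∧ (∃b ∃g (¬K(b) ∧ J(g))) ∨ (∃p K(p))
Pull the quantifiers to the front (each side's bound variable is not free in the other side):
  ∃e ∃b ∃g ∃p (J(e) ∧ ¬K(b) ∧ J(g) ∨ K(p))

∃e ∃b ∃g ∃p (J(e) ∧ ¬K(b) ∧ J(g) ∨ K(p))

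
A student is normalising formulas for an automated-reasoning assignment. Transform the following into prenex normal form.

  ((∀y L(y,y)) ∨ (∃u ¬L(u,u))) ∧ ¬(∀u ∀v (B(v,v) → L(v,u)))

Eliminate → and ↔ using ¬ and ∨.
  ((∀y L(y,y)) ∨ (∃u ¬L(u,u))) ∧ ¬(∀u ∀v (¬B(v,v) ∨ L(v,u)))
Push ¬ through the quantifiers and connectives to reach negation normal form:
  ((∀y L(y,y)) ∨ (∃u ¬L(u,u))) ∧ (∃u ∃v (B(v,v) ∧ ¬L(v,u)))
Standardize variables apart so no two quantifiers bind the same name: u↦x.
  ((∀y L(y,y)) ∨ (∃u ¬L(u,u))) ∧ (∃x ∃v (B(v,v) ∧ ¬L(v,x)))
Extract every quantifier outward, since the variables are now distinct and don't occur free across branches:
  ∀y ∃u ∃x ∃v ((L(y,y) ∨ ¬L(u,u)) ∧ B(v,v) ∧ ¬L(v,x))

∀y ∃u ∃x ∃v ((L(y,y) ∨ ¬L(u,u)) ∧ B(v,v) ∧ ¬L(v,x))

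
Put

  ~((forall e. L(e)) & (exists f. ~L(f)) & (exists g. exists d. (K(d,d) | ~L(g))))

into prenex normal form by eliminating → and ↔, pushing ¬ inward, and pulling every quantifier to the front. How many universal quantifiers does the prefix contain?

Drive negations inward (¬∀x A ≡ ∃x ¬A, ¬∃x A ≡ ∀x ¬A, De Morgan for ∧/∨):
  (exists e. ~L(e)) | (forall f. L(f)) | (forall g. forall d. (~K(d,d) & L(g)))
All bound variables are already distinct, so no renaming is needed.
Pull the quantifiers to the front (each side's bound variable is not free in the other side):
  exists e. forall f. forall g. forall d. (~L(e) | L(f) | ~K(d,d) & L(g))
The prefix is exists e forall f forall g forall d: 3 universal, 1 existential.

3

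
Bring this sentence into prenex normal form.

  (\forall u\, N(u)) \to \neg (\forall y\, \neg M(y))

\exists u\, \exists y\, (\neg N(u) \lor M(y))

First replace A → B with ¬A ∨ B.
  \neg (\forall u\, N(u)) \lor \neg (\forall y\, \neg M(y))
Move each ¬ inward, flipping quantifiers it crosses:
  (\exists u\, \neg N(u)) \lor (\exists y\, M(y))
Finally move all quantifiers to the prefix:
  \exists u\, \exists y\, (\neg N(u) \lor M(y))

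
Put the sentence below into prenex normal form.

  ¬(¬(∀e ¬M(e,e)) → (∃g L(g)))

First replace A → B with ¬A ∨ B.
  ¬(¬¬(∀e ¬M(e,e)) ∨ (∃g L(g)))
Push ¬ through the quantifiers and connectives to reach negation normal form:
  (∃e M(e,e)) ∧ (∀g ¬L(g))
All bound variables are already distinct, so no renaming is needed.
Pull the quantifiers to the front (each side's bound variable is not free in the other side):
  ∃e ∀g (M(e,e) ∧ ¬L(g))

∃e ∀g (M(e,e) ∧ ¬L(g))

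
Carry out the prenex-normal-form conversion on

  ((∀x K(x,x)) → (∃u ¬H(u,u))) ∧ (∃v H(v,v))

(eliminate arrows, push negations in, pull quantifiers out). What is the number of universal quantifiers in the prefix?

Rewrite implications/biconditionals: A → B as ¬A ∨ B.
  (¬(∀x K(x,x)) ∨ (∃u ¬H(u,u))) ∧ (∃v H(v,v))
Move each ¬ inward, flipping quantifiers it crosses:
  ((∃x ¬K(x,x)) ∨ (∃u ¬H(u,u))) ∧ (∃v H(v,v))
All bound variables are already distinct, so no renaming is needed.
Extract every quantifier outward, since the variables are now distinct and don't occur free across branches:
  ∃x ∃u ∃v ((¬K(x,x) ∨ ¬H(u,u)) ∧ H(v,v))
The prefix is ∃x ∃u ∃v: 0 universal, 3 existential.

0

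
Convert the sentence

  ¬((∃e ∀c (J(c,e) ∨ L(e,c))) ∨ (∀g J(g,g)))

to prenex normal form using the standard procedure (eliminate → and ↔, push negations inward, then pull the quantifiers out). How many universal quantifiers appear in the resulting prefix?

Push ¬ through the quantifiers and connectives to reach negation normal form:
  (∀e ∃c (¬J(c,e) ∧ ¬L(e,c))) ∧ (∃g ¬J(g,g))
All bound variables are already distinct, so no renaming is needed.
Finally move all quantifiers to the prefix:
  ∀e ∃c ∃g (¬J(c,e) ∧ ¬L(e,c) ∧ ¬J(g,g))
The prefix is ∀e ∃c ∃g: 1 universal, 2 existential.

1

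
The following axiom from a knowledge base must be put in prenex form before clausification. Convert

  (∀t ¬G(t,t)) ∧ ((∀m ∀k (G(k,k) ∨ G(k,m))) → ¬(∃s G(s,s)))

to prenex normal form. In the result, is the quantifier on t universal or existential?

Rewrite implications/biconditionals: A → B as ¬A ∨ B.
  (∀t ¬G(t,t)) ∧ (¬(∀m ∀k (G(k,k) ∨ G(k,m))) ∨ ¬(∃s G(s,s)))
Move each ¬ inward, flipping quantifiers it crosses:
  (∀t ¬G(t,t)) ∧ ((∃m ∃k (¬G(k,k) ∧ ¬G(k,m))) ∨ (∀s ¬G(s,s)))
All bound variables are already distinct, so no renaming is needed.
Extract every quantifier outward, since the variables are now distinct and don't occur free across branches:
  ∀t ∃m ∃k ∀s (¬G(t,t) ∧ (¬G(k,k) ∧ ¬G(k,m) ∨ ¬G(s,s)))
The quantifier ∀t sits under an even number of negations (counting the antecedent side of each →), so it remains universal.

universal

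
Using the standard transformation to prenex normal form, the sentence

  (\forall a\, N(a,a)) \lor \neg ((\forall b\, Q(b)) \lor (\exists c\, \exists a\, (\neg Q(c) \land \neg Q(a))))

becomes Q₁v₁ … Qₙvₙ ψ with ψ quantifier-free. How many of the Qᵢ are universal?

Move each ¬ inward, flipping quantifiers it crosses:
  (\forall a\, N(a,a)) \lor (\exists b\, \neg Q(b)) \land (\forall c\, \forall a\, (Q(c) \lor Q(a)))
Give each quantifier a distinct variable: a↦y1.
  (\forall a\, N(a,a)) \lor (\exists b\, \neg Q(b)) \land (\forall c\, \forall y1\, (Q(c) \lor Q(y1)))
Finally move all quantifiers to the prefix:
  \forall a\, \exists b\, \forall c\, \forall y1\, (N(a,a) \lor \neg Q(b) \land (Q(c) \lor Q(y1)))
The prefix is \forall a \exists b \forall c \forall y1: 3 universal, 1 existential.

3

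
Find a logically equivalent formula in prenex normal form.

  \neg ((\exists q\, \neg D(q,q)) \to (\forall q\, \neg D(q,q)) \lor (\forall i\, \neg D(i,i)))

Rewrite implications/biconditionals: A → B as ¬A ∨ B.
  \neg (\neg (\exists q\, \neg D(q,q)) \lor (\forall q\, \neg D(q,q)) \lor (\forall i\, \neg D(i,i)))
Move each ¬ inward, flipping quantifiers it crosses:
  (\exists q\, \neg D(q,q)) \land (\exists q\, D(q,q)) \land (\exists i\, D(i,i))
Standardize variables apart so no two quantifiers bind the same name: q↦y1.
  (\exists q\, \neg D(q,q)) \land (\exists y1\, D(y1,y1)) \land (\exists i\, D(i,i))
Finally move all quantifiers to the prefix:
  \exists q\, \exists y1\, \exists i\, (\neg D(q,q) \land D(y1,y1) \land D(i,i))

\exists q\, \exists y1\, \exists i\, (\neg D(q,q) \land D(y1,y1) \land D(i,i))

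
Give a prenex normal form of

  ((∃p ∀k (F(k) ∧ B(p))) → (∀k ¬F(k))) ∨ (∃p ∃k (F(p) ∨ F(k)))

∀p ∃k ∀q ∃r ∃b (¬F(k) ∨ ¬B(p) ∨ ¬F(q) ∨ F(r) ∨ F(b))

First replace A → B with ¬A ∨ B.
  ¬(∃p ∀k (F(k) ∧ B(p))) ∨ (∀k ¬F(k)) ∨ (∃p ∃k (F(p) ∨ F(k)))
Push ¬ through the quantifiers and connectives to reach negation normal form:
  (∀p ∃k (¬F(k) ∨ ¬B(p))) ∨ (∀k ¬F(k)) ∨ (∃p ∃k (F(p) ∨ F(k)))
Rename bound variables to avoid capture: k↦q, p↦r, k↦b.
  (∀p ∃k (¬F(k) ∨ ¬B(p))) ∨ (∀q ¬F(q)) ∨ (∃r ∃b (F(r) ∨ F(b)))
Pull the quantifiers to the front (each side's bound variable is not free in the other side):
  ∀p ∃k ∀q ∃r ∃b (¬F(k) ∨ ¬B(p) ∨ ¬F(q) ∨ F(r) ∨ F(b))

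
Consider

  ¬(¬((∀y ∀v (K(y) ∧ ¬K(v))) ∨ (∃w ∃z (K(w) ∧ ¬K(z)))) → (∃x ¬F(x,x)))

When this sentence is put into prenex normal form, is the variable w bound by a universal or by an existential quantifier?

Eliminate → and ↔ using ¬ and ∨.
  ¬(¬¬((∀y ∀v (K(y) ∧ ¬K(v))) ∨ (∃w ∃z (K(w) ∧ ¬K(z)))) ∨ (∃x ¬F(x,x)))
Drive negations inward (¬∀x A ≡ ∃x ¬A, ¬∃x A ≡ ∀x ¬A, De Morgan for ∧/∨):
  (∃y ∃v (¬K(y) ∨ K(v))) ∧ (∀w ∀z (¬K(w) ∨ K(z))) ∧ (∀x F(x,x))
Finally move all quantifiers to the prefix:
  ∃y ∃v ∀w ∀z ∀x ((¬K(y) ∨ K(v)) ∧ (¬K(w) ∨ K(z)) ∧ F(x,x))
The quantifier ∃w sits under an odd number of negations (counting the antecedent side of each →), so it flips to ∀w.

universal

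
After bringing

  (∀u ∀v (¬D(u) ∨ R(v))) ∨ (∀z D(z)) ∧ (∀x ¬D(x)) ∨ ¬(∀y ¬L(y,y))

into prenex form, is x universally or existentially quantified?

Move each ¬ inward, flipping quantifiers it crosses:
  (∀u ∀v (¬D(u) ∨ R(v))) ∨ (∀z D(z)) ∧ (∀x ¬D(x)) ∨ (∃y L(y,y))
All bound variables are already distinct, so no renaming is needed.
Finally move all quantifiers to the prefix:
  ∀u ∀v ∀z ∀x ∃y (¬D(u) ∨ R(v) ∨ D(z) ∧ ¬D(x) ∨ L(y,y))
The quantifier ∀x sits under an even number of negations, so it remains universal.

universal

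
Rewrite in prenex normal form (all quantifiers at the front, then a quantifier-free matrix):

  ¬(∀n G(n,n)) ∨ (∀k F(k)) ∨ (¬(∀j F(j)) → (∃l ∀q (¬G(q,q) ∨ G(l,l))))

Eliminate → and ↔ using ¬ and ∨.
  ¬(∀n G(n,n)) ∨ (∀k F(k)) ∨ ¬¬(∀j F(j)) ∨ (∃l ∀q (¬G(q,q) ∨ G(l,l)))
Drive negations inward (¬∀x A ≡ ∃x ¬A, ¬∃x A ≡ ∀x ¬A, De Morgan for ∧/∨):
  (∃n ¬G(n,n)) ∨ (∀k F(k)) ∨ (∀j F(j)) ∨ (∃l ∀q (¬G(q,q) ∨ G(l,l)))
All bound variables are already distinct, so no renaming is needed.
Pull the quantifiers to the front (each side's bound variable is not free in the other side):
  ∃n ∀k ∀j ∃l ∀q (¬G(n,n) ∨ F(k) ∨ F(j) ∨ ¬G(q,q) ∨ G(l,l))

∃n ∀k ∀j ∃l ∀q (¬G(n,n) ∨ F(k) ∨ F(j) ∨ ¬G(q,q) ∨ G(l,l))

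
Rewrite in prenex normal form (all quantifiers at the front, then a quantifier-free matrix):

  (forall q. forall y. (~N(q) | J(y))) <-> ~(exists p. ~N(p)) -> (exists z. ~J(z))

Rewrite implications/biconditionals: A → B as ¬A ∨ B; A ↔ B as (¬A ∨ B) ∧ (¬B ∨ A).
  (~(forall q. forall y. (~N(q) | J(y))) | ~~(exists p. ~N(p)) | (exists z. ~J(z))) & (~(~~(exists p. ~N(p)) | (exists z. ~J(z))) | (forall q. forall y. (~N(q) | J(y))))
Move each ¬ inward, flipping quantifiers it crosses:
  ((exists q. exists y. (N(q) & ~J(y))) | (exists p. ~N(p)) | (exists z. ~J(z))) & ((forall p. N(p)) & (forall z. J(z)) | (forall q. forall y. (~N(q) | J(y))))
Rename bound variables to avoid capture: p↦y1, z↦x, q↦t, y↦v.
  ((exists q. exists y. (N(q) & ~J(y))) | (exists p. ~N(p)) | (exists z. ~J(z))) & ((forall y1. N(y1)) & (forall x. J(x)) | (forall t. forall v. (~N(t) | J(v))))
Finally move all quantifiers to the prefix:
  exists q. exists y. exists p. exists z. forall y1. forall x. forall t. forall v. ((N(q) & ~J(y) | ~N(p) | ~J(z)) & (N(y1) & J(x) | ~N(t) | J(v)))

exists q. exists y. exists p. exists z. forall y1. forall x. forall t. forall v. ((N(q) & ~J(y) | ~N(p) | ~J(z)) & (N(y1) & J(x) | ~N(t) | J(v)))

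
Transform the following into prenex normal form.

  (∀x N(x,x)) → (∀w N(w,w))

∃x ∀w (¬N(x,x) ∨ N(w,w))

Eliminate → and ↔ using ¬ and ∨.
  ¬(∀x N(x,x)) ∨ (∀w N(w,w))
Drive negations inward (¬∀x A ≡ ∃x ¬A, ¬∃x A ≡ ∀x ¬A, De Morgan for ∧/∨):
  (∃x ¬N(x,x)) ∨ (∀w N(w,w))
All bound variables are already distinct, so no renaming is needed.
Finally move all quantifiers to the prefix:
  ∃x ∀w (¬N(x,x) ∨ N(w,w))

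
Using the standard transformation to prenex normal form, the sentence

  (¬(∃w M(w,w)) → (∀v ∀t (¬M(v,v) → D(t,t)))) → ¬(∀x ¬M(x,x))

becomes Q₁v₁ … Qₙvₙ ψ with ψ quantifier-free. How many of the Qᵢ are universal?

Rewrite implications/biconditionals: A → B as ¬A ∨ B.
  ¬(¬¬(∃w M(w,w)) ∨ (∀v ∀t (¬¬M(v,v) ∨ D(t,t)))) ∨ ¬(∀x ¬M(x,x))
Drive negations inward (¬∀x A ≡ ∃x ¬A, ¬∃x A ≡ ∀x ¬A, De Morgan for ∧/∨):
  (∀w ¬M(w,w)) ∧ (∃v ∃t (¬M(v,v) ∧ ¬D(t,t))) ∨ (∃x M(x,x))
All bound variables are already distinct, so no renaming is needed.
Finally move all quantifiers to the prefix:
  ∀w ∃v ∃t ∃x (¬M(w,w) ∧ ¬M(v,v) ∧ ¬D(t,t) ∨ M(x,x))
The prefix is ∀w ∃v ∃t ∃x: 1 universal, 3 existential.

1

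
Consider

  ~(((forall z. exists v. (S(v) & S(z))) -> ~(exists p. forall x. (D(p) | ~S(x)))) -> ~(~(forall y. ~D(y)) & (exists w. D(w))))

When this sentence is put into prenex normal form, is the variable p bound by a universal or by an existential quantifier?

universal

First replace A → B with ¬A ∨ B.
  ~(~(~(forall z. exists v. (S(v) & S(z))) | ~(exists p. forall x. (D(p) | ~S(x)))) | ~(~(forall y. ~D(y)) & (exists w. D(w))))
Drive negations inward (¬∀x A ≡ ∃x ¬A, ¬∃x A ≡ ∀x ¬A, De Morgan for ∧/∨):
  ((exists z. forall v. (~S(v) | ~S(z))) | (forall p. exists x. (~D(p) & S(x)))) & (exists y. D(y)) & (exists w. D(w))
All bound variables are already distinct, so no renaming is needed.
Pull the quantifiers to the front (each side's bound variable is not free in the other side):
  exists z. forall v. forall p. exists x. exists y. exists w. ((~S(v) | ~S(z) | ~D(p) & S(x)) & D(y) & D(w))
The quantifier exists p sits under an odd number of negations (counting the antecedent side of each →), so it flips to forall p.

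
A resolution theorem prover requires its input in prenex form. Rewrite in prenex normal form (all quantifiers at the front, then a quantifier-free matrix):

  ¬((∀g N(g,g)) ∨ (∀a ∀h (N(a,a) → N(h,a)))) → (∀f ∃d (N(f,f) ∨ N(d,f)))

∀g ∀a ∀h ∀f ∃d (N(g,g) ∨ ¬N(a,a) ∨ N(h,a) ∨ N(f,f) ∨ N(d,f))

Eliminate → and ↔ using ¬ and ∨.
  ¬¬((∀g N(g,g)) ∨ (∀a ∀h (¬N(a,a) ∨ N(h,a)))) ∨ (∀f ∃d (N(f,f) ∨ N(d,f)))
Push ¬ through the quantifiers and connectives to reach negation normal form:
  (∀g N(g,g)) ∨ (∀a ∀h (¬N(a,a) ∨ N(h,a))) ∨ (∀f ∃d (N(f,f) ∨ N(d,f)))
All bound variables are already distinct, so no renaming is needed.
Finally move all quantifiers to the prefix:
  ∀g ∀a ∀h ∀f ∃d (N(g,g) ∨ ¬N(a,a) ∨ N(h,a) ∨ N(f,f) ∨ N(d,f))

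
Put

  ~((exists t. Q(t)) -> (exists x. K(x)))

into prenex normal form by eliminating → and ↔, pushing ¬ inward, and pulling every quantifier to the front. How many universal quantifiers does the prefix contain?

1

First replace A → B with ¬A ∨ B.
  ~(~(exists t. Q(t)) | (exists x. K(x)))
Drive negations inward (¬∀x A ≡ ∃x ¬A, ¬∃x A ≡ ∀x ¬A, De Morgan for ∧/∨):
  (exists t. Q(t)) & (forall x. ~K(x))
Pull the quantifiers to the front (each side's bound variable is not free in the other side):
  exists t. forall x. (Q(t) & ~K(x))
The prefix is exists t forall x: 1 universal, 1 existential.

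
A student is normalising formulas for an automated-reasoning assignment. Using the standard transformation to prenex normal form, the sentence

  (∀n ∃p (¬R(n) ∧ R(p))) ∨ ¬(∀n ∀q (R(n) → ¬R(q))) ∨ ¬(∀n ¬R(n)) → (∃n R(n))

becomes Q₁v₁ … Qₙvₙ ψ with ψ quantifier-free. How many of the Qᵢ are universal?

4

First replace A → B with ¬A ∨ B.
  ¬((∀n ∃p (¬R(n) ∧ R(p))) ∨ ¬(∀n ∀q (¬R(n) ∨ ¬R(q))) ∨ ¬(∀n ¬R(n))) ∨ (∃n R(n))
Push ¬ through the quantifiers and connectives to reach negation normal form:
  (∃n ∀p (R(n) ∨ ¬R(p))) ∧ (∀n ∀q (¬R(n) ∨ ¬R(q))) ∧ (∀n ¬R(n)) ∨ (∃n R(n))
Rename bound variables to avoid capture: n↦w, n↦z1, n↦s.
  (∃n ∀p (R(n) ∨ ¬R(p))) ∧ (∀w ∀q (¬R(w) ∨ ¬R(q))) ∧ (∀z1 ¬R(z1)) ∨ (∃s R(s))
Extract every quantifier outward, since the variables are now distinct and don't occur free across branches:
  ∃n ∀p ∀w ∀q ∀z1 ∃s ((R(n) ∨ ¬R(p)) ∧ (¬R(w) ∨ ¬R(q)) ∧ ¬R(z1) ∨ R(s))
The prefix is ∃n ∀p ∀w ∀q ∀z1 ∃s: 4 universal, 2 existential.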